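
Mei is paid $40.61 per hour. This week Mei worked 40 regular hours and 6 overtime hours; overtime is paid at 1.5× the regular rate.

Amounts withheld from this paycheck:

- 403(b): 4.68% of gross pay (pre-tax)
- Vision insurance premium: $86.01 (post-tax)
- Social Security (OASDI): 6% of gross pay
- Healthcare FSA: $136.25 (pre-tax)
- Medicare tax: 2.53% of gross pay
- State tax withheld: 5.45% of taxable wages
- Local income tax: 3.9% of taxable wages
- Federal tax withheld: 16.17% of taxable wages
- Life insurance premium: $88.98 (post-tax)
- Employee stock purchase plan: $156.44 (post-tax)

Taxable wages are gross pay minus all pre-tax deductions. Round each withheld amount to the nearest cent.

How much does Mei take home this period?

Regular pay: 40 × $40.61 = $1,624.40
Overtime pay: 6 × $40.61 × 1.5 = $365.49
Gross pay = $1,624.40 + $365.49 = $1,989.89
403(b): $1,989.89 × 0.0468 = $93.13
Healthcare FSA: $136.25
Pre-tax total = $93.13 + $136.25 = $229.38
Taxable wages = $1,989.89 − $229.38 = $1,760.51
Local income tax: $1,760.51 × 0.039 = $68.66
Federal tax withheld: $1,760.51 × 0.1617 = $284.67
State tax withheld: $1,760.51 × 0.0545 = $95.95
Medicare tax: $1,989.89 × 0.0253 = $50.34
Social Security (OASDI): $1,989.89 × 0.06 = $119.39
Vision insurance premium: $86.01
Life insurance premium: $88.98
Employee stock purchase plan: $156.44
Total deductions = $93.13 + $136.25 + $68.66 + $284.67 + $95.95 + $50.34 + $119.39 + $86.01 + $88.98 + $156.44 = $1,179.82
Net pay = $1,989.89 − $1,179.82 = $810.07

$810.07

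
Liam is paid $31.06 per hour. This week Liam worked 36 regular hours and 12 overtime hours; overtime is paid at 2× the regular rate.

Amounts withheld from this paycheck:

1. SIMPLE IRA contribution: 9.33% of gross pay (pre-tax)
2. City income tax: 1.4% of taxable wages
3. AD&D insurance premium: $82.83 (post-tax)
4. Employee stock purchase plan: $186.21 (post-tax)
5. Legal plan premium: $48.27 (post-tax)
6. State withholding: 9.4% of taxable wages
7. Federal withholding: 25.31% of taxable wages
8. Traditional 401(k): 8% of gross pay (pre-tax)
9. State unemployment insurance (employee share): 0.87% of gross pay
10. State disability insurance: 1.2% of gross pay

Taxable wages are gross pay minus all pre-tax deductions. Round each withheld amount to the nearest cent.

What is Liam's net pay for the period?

$628.43

Regular pay: 36 × $31.06 = $1,118.16
Overtime pay: 12 × $31.06 × 2 = $745.44
Gross pay = $1,118.16 + $745.44 = $1,863.60
SIMPLE IRA contribution: $1,863.60 × 0.0933 = $173.87
Traditional 401(k): $1,863.60 × 0.08 = $149.09
Pre-tax total = $173.87 + $149.09 = $322.96
Taxable wages = $1,863.60 − $322.96 = $1,540.64
City income tax: $1,540.64 × 0.014 = $21.57
State withholding: $1,540.64 × 0.094 = $144.82
Federal withholding: $1,540.64 × 0.2531 = $389.94
State unemployment insurance (employee share): $1,863.60 × 0.0087 = $16.21
State disability insurance: $1,863.60 × 0.012 = $22.36
Legal plan premium: $48.27
Employee stock purchase plan: $186.21
AD&D insurance premium: $82.83
Total deductions = $173.87 + $149.09 + $21.57 + $144.82 + $389.94 + $16.21 + $22.36 + $48.27 + $186.21 + $82.83 = $1,235.17
Net pay = $1,863.60 − $1,235.17 = $628.43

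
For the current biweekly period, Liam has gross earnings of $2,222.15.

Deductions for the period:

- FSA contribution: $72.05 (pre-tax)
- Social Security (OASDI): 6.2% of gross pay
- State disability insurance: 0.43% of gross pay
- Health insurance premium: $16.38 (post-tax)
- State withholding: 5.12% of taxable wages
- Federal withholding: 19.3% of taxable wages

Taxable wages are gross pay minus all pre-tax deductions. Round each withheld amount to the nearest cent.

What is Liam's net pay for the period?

$1,461.33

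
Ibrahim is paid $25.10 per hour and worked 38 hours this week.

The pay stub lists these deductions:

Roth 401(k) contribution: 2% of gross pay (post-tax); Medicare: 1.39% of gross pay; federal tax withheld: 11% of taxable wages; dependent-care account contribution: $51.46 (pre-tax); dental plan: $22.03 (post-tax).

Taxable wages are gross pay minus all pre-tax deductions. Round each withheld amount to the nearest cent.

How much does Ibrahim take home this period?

Gross pay: 38 × $25.10 = $953.80
Dependent-care account contribution: $51.46
Taxable wages = $953.80 − $51.46 = $902.34
Federal tax withheld: $902.34 × 0.11 = $99.26
Medicare: $953.80 × 0.0139 = $13.26
Dental plan: $22.03
Roth 401(k) contribution: $953.80 × 0.02 = $19.08
Total deductions = $51.46 + $99.26 + $13.26 + $22.03 + $19.08 = $205.09
Net pay = $953.80 − $205.09 = $748.71

$748.71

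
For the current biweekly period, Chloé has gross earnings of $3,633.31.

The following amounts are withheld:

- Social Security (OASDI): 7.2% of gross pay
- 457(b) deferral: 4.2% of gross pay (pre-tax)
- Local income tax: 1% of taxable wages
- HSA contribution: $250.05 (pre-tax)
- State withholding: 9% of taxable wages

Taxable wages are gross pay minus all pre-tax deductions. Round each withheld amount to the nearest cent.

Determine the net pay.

$2,645.99

457(b) deferral: $3,633.31 × 0.042 = $152.60
HSA contribution: $250.05
Pre-tax total = $152.60 + $250.05 = $402.65
Taxable wages = $3,633.31 − $402.65 = $3,230.66
State withholding: $3,230.66 × 0.09 = $290.76
Local income tax: $3,230.66 × 0.01 = $32.31
Social Security (OASDI): $3,633.31 × 0.072 = $261.60
Total deductions = $152.60 + $250.05 + $290.76 + $32.31 + $261.60 = $987.32
Net pay = $3,633.31 − $987.32 = $2,645.99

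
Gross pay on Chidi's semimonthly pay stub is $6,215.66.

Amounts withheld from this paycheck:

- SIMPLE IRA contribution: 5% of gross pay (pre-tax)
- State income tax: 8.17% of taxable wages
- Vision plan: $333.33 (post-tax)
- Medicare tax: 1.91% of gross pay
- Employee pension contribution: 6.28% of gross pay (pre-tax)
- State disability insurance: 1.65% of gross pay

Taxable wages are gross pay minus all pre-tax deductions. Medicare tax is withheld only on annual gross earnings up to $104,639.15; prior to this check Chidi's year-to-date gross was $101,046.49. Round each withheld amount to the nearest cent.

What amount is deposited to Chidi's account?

SIMPLE IRA contribution: $6,215.66 × 0.05 = $310.78
Employee pension contribution: $6,215.66 × 0.0628 = $390.34
Pre-tax total = $310.78 + $390.34 = $701.12
Taxable wages = $6,215.66 − $701.12 = $5,514.54
State income tax: $5,514.54 × 0.0817 = $450.54
State disability insurance: $6,215.66 × 0.0165 = $102.56
Medicare tax: only $104,639.15 − $101,046.49 = $3,592.66 of this check is subject → $3,592.66 × 0.0191 = $68.62
Vision plan: $333.33
Total deductions = $310.78 + $390.34 + $450.54 + $102.56 + $68.62 + $333.33 = $1,656.17
Net pay = $6,215.66 − $1,656.17 = $4,559.49

$4,559.49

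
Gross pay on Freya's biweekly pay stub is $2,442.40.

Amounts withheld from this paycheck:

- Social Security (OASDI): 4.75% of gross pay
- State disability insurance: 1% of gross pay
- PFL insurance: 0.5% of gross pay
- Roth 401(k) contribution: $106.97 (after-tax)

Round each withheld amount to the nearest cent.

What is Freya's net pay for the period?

PFL insurance: $2,442.40 × 0.005 = $12.21
State disability insurance: $2,442.40 × 0.01 = $24.42
Social Security (OASDI): $2,442.40 × 0.0475 = $116.01
Roth 401(k) contribution: $106.97
Total deductions = $12.21 + $24.42 + $116.01 + $106.97 = $259.61
Net pay = $2,442.40 − $259.61 = $2,182.79

$2,182.79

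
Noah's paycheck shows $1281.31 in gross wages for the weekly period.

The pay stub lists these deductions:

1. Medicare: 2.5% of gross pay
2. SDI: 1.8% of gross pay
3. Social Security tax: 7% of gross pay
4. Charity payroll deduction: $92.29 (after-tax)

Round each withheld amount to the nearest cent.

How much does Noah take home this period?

$1044.24

Medicare: $1281.31 × 0.025 = $32.03
Social Security tax: $1281.31 × 0.07 = $89.69
SDI: $1281.31 × 0.018 = $23.06
Charity payroll deduction: $92.29
Total deductions = $32.03 + $89.69 + $23.06 + $92.29 = $237.07
Net pay = $1281.31 − $237.07 = $1044.24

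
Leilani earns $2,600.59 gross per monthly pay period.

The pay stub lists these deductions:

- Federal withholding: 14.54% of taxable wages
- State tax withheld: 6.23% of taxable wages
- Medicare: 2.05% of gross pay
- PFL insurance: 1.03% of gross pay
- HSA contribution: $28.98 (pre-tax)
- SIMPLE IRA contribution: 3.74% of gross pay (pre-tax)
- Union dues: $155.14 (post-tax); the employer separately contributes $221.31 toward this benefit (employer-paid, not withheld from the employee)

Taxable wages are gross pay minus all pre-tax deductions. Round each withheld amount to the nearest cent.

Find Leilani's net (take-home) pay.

HSA contribution: $28.98
SIMPLE IRA contribution: $2,600.59 × 0.0374 = $97.26
Pre-tax total = $28.98 + $97.26 = $126.24
Taxable wages = $2,600.59 − $126.24 = $2,474.35
State tax withheld: $2,474.35 × 0.0623 = $154.15
Federal withholding: $2,474.35 × 0.1454 = $359.77
Medicare: $2,600.59 × 0.0205 = $53.31
PFL insurance: $2,600.59 × 0.0103 = $26.79
Union dues: $155.14
(Employer's $221.31 toward union dues is not withheld from the employee.)
Total deductions = $28.98 + $97.26 + $154.15 + $359.77 + $53.31 + $26.79 + $155.14 = $875.40
Net pay = $2,600.59 − $875.40 = $1,725.19

$1,725.19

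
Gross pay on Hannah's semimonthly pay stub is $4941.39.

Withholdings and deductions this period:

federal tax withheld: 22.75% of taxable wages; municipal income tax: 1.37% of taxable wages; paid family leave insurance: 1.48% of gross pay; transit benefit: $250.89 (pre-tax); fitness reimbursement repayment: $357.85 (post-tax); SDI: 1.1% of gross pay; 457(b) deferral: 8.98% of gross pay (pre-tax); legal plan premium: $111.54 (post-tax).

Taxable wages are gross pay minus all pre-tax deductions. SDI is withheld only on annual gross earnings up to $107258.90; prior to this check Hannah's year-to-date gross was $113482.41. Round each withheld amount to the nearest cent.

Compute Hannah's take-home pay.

457(b) deferral: $4941.39 × 0.0898 = $443.74
Transit benefit: $250.89
Pre-tax total = $443.74 + $250.89 = $694.63
Taxable wages = $4941.39 − $694.63 = $4246.76
Municipal income tax: $4246.76 × 0.0137 = $58.18
Federal tax withheld: $4246.76 × 0.2275 = $966.14
Paid family leave insurance: $4941.39 × 0.0148 = $73.13
SDI: annual cap $107258.90 already reached (YTD $113482.41), so $0.00
Legal plan premium: $111.54
Fitness reimbursement repayment: $357.85
Total deductions = $443.74 + $250.89 + $58.18 + $966.14 + $73.13 + $0.00 + $111.54 + $357.85 = $2261.47
Net pay = $4941.39 − $2261.47 = $2679.92

$2679.92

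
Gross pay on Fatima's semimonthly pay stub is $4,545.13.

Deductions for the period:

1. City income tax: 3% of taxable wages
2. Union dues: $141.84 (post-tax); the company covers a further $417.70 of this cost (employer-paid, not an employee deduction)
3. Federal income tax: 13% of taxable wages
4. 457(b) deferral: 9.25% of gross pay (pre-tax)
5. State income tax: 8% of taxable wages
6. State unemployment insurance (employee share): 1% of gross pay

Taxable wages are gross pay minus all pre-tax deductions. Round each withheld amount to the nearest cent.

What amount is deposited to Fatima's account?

$2,947.49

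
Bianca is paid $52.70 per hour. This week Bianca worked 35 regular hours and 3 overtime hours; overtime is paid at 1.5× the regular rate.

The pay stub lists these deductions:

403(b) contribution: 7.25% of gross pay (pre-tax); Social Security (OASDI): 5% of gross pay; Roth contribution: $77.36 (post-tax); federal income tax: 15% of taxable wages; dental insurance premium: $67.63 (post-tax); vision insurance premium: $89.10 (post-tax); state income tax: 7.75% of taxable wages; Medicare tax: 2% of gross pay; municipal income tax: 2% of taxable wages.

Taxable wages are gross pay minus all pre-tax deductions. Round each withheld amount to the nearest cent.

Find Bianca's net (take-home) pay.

Regular pay: 35 × $52.70 = $1,844.50
Overtime pay: 3 × $52.70 × 1.5 = $237.15
Gross pay = $1,844.50 + $237.15 = $2,081.65
403(b) contribution: $2,081.65 × 0.0725 = $150.92
Taxable wages = $2,081.65 − $150.92 = $1,930.73
State income tax: $1,930.73 × 0.0775 = $149.63
Federal income tax: $1,930.73 × 0.15 = $289.61
Municipal income tax: $1,930.73 × 0.02 = $38.61
Medicare tax: $2,081.65 × 0.02 = $41.63
Social Security (OASDI): $2,081.65 × 0.05 = $104.08
Dental insurance premium: $67.63
Vision insurance premium: $89.10
Roth contribution: $77.36
Total deductions = $150.92 + $149.63 + $289.61 + $38.61 + $41.63 + $104.08 + $67.63 + $89.10 + $77.36 = $1,008.57
Net pay = $2,081.65 − $1,008.57 = $1,073.08

$1,073.08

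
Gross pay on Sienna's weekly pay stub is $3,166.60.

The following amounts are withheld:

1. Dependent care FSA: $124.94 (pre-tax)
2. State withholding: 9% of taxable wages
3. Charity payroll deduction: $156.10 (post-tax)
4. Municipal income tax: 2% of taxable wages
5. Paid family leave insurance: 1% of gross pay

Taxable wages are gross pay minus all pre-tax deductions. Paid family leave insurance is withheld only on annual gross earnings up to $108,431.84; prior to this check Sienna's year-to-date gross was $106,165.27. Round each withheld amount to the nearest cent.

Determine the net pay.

Dependent care FSA: $124.94
Taxable wages = $3,166.60 − $124.94 = $3,041.66
State withholding: $3,041.66 × 0.09 = $273.75
Municipal income tax: $3,041.66 × 0.02 = $60.83
Paid family leave insurance: only $108,431.84 − $106,165.27 = $2,266.57 of this check is subject → $2,266.57 × 0.01 = $22.67
Charity payroll deduction: $156.10
Total deductions = $124.94 + $273.75 + $60.83 + $22.67 + $156.10 = $638.29
Net pay = $3,166.60 − $638.29 = $2,528.31

$2,528.31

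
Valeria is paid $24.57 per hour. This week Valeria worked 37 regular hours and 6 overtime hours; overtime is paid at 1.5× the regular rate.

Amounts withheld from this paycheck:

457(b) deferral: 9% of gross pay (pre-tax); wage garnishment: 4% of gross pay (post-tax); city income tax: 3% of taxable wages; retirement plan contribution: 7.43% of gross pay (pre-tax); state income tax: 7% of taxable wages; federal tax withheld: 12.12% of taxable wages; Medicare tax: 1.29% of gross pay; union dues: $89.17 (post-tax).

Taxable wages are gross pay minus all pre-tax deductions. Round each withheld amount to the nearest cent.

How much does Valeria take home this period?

$586.62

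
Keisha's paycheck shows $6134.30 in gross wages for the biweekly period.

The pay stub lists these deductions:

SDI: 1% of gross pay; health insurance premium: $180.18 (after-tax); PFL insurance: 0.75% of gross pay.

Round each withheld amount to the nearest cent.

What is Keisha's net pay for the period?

$5846.77

SDI: $6134.30 × 0.01 = $61.34
PFL insurance: $6134.30 × 0.0075 = $46.01
Health insurance premium: $180.18
Total deductions = $61.34 + $46.01 + $180.18 = $287.53
Net pay = $6134.30 − $287.53 = $5846.77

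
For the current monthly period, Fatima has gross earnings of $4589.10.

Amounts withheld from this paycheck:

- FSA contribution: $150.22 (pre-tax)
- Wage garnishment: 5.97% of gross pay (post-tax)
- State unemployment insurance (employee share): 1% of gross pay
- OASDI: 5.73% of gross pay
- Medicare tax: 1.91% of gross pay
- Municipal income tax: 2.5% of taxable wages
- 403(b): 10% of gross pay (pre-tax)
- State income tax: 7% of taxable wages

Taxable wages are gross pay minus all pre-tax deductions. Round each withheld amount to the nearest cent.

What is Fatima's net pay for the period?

403(b): $4589.10 × 0.1 = $458.91
FSA contribution: $150.22
Pre-tax total = $458.91 + $150.22 = $609.13
Taxable wages = $4589.10 − $609.13 = $3979.97
Municipal income tax: $3979.97 × 0.025 = $99.50
State income tax: $3979.97 × 0.07 = $278.60
Medicare tax: $4589.10 × 0.0191 = $87.65
OASDI: $4589.10 × 0.0573 = $262.96
State unemployment insurance (employee share): $4589.10 × 0.01 = $45.89
Wage garnishment: $4589.10 × 0.0597 = $273.97
Total deductions = $458.91 + $150.22 + $99.50 + $278.60 + $87.65 + $262.96 + $45.89 + $273.97 = $1657.70
Net pay = $4589.10 − $1657.70 = $2931.40

$2931.40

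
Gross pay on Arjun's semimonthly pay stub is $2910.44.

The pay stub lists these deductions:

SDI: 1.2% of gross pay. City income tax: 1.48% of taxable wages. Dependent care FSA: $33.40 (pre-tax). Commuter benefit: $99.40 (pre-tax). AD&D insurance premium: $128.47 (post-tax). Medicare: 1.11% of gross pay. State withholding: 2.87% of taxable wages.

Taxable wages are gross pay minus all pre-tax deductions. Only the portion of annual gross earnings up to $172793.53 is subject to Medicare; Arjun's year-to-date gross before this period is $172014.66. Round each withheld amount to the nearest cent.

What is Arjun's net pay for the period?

Dependent care FSA: $33.40
Commuter benefit: $99.40
Pre-tax total = $33.40 + $99.40 = $132.80
Taxable wages = $2910.44 − $132.80 = $2777.64
State withholding: $2777.64 × 0.0287 = $79.72
City income tax: $2777.64 × 0.0148 = $41.11
SDI: $2910.44 × 0.012 = $34.93
Medicare: only $172793.53 − $172014.66 = $778.87 of this check is subject → $778.87 × 0.0111 = $8.65
AD&D insurance premium: $128.47
Total deductions = $33.40 + $99.40 + $79.72 + $41.11 + $34.93 + $8.65 + $128.47 = $425.68
Net pay = $2910.44 − $425.68 = $2484.76

$2484.76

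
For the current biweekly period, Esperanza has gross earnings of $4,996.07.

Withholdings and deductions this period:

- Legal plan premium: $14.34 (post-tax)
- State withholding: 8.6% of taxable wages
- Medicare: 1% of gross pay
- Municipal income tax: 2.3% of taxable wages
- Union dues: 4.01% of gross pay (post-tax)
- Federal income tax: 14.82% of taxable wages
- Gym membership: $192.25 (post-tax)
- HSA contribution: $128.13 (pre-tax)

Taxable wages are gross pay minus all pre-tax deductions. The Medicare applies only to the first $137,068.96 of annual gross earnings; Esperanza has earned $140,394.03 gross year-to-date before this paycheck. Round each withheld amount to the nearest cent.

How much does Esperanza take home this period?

HSA contribution: $128.13
Taxable wages = $4,996.07 − $128.13 = $4,867.94
State withholding: $4,867.94 × 0.086 = $418.64
Municipal income tax: $4,867.94 × 0.023 = $111.96
Federal income tax: $4,867.94 × 0.1482 = $721.43
Medicare: annual cap $137,068.96 already reached (YTD $140,394.03), so $0.00
Legal plan premium: $14.34
Union dues: $4,996.07 × 0.0401 = $200.34
Gym membership: $192.25
Total deductions = $128.13 + $418.64 + $111.96 + $721.43 + $0.00 + $14.34 + $200.34 + $192.25 = $1,787.09
Net pay = $4,996.07 − $1,787.09 = $3,208.98

$3,208.98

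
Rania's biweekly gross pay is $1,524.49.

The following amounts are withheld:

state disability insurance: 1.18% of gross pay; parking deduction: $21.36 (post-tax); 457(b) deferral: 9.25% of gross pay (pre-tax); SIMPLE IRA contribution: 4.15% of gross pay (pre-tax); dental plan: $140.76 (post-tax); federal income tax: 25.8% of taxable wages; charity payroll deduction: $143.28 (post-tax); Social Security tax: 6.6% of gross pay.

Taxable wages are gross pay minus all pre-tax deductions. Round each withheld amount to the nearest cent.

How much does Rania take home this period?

$555.58

SIMPLE IRA contribution: $1,524.49 × 0.0415 = $63.27
457(b) deferral: $1,524.49 × 0.0925 = $141.02
Pre-tax total = $63.27 + $141.02 = $204.29
Taxable wages = $1,524.49 − $204.29 = $1,320.20
Federal income tax: $1,320.20 × 0.258 = $340.61
State disability insurance: $1,524.49 × 0.0118 = $17.99
Social Security tax: $1,524.49 × 0.066 = $100.62
Parking deduction: $21.36
Charity payroll deduction: $143.28
Dental plan: $140.76
Total deductions = $63.27 + $141.02 + $340.61 + $17.99 + $100.62 + $21.36 + $143.28 + $140.76 = $968.91
Net pay = $1,524.49 − $968.91 = $555.58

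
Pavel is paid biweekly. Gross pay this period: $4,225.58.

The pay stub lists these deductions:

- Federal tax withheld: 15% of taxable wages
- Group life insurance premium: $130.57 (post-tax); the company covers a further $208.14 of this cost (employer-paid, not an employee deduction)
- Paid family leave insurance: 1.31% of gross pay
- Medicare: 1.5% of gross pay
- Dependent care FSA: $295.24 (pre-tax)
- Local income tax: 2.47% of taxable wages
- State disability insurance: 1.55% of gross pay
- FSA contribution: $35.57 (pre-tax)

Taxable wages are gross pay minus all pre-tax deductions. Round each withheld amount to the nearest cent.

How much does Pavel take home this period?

$2,899.54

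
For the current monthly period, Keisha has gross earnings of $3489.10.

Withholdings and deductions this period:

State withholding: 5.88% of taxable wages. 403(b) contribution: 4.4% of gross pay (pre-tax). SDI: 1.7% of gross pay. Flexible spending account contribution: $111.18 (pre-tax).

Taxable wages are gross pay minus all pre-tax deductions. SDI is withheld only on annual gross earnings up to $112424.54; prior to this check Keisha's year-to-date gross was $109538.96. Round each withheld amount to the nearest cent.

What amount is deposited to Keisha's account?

$2985.76

Flexible spending account contribution: $111.18
403(b) contribution: $3489.10 × 0.044 = $153.52
Pre-tax total = $111.18 + $153.52 = $264.70
Taxable wages = $3489.10 − $264.70 = $3224.40
State withholding: $3224.40 × 0.0588 = $189.59
SDI: only $112424.54 − $109538.96 = $2885.58 of this check is subject → $2885.58 × 0.017 = $49.05
Total deductions = $111.18 + $153.52 + $189.59 + $49.05 = $503.34
Net pay = $3489.10 − $503.34 = $2985.76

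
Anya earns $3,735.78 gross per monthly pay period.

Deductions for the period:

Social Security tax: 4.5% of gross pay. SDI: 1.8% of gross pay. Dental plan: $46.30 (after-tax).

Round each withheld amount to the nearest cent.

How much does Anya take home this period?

$3,454.13

SDI: $3,735.78 × 0.018 = $67.24
Social Security tax: $3,735.78 × 0.045 = $168.11
Dental plan: $46.30
Total deductions = $67.24 + $168.11 + $46.30 = $281.65
Net pay = $3,735.78 − $281.65 = $3,454.13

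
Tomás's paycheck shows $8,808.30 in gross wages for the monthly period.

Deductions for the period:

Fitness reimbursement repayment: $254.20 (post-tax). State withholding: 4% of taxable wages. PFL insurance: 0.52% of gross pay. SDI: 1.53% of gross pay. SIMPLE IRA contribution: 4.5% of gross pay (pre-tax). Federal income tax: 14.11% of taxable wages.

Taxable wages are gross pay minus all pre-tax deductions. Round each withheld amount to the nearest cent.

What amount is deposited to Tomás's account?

$6,453.76

SIMPLE IRA contribution: $8,808.30 × 0.045 = $396.37
Taxable wages = $8,808.30 − $396.37 = $8,411.93
Federal income tax: $8,411.93 × 0.1411 = $1,186.92
State withholding: $8,411.93 × 0.04 = $336.48
PFL insurance: $8,808.30 × 0.0052 = $45.80
SDI: $8,808.30 × 0.0153 = $134.77
Fitness reimbursement repayment: $254.20
Total deductions = $396.37 + $1,186.92 + $336.48 + $45.80 + $134.77 + $254.20 = $2,354.54
Net pay = $8,808.30 − $2,354.54 = $6,453.76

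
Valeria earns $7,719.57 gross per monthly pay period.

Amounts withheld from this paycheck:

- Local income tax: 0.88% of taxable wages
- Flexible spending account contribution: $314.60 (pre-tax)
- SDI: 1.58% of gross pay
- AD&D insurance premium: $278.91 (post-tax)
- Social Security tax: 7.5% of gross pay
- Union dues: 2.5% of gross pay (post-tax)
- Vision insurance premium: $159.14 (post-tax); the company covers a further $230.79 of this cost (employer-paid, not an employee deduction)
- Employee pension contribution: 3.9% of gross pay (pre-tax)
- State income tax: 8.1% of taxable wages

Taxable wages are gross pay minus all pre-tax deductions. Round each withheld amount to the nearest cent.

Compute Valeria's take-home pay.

Flexible spending account contribution: $314.60
Employee pension contribution: $7,719.57 × 0.039 = $301.06
Pre-tax total = $314.60 + $301.06 = $615.66
Taxable wages = $7,719.57 − $615.66 = $7,103.91
Local income tax: $7,103.91 × 0.0088 = $62.51
State income tax: $7,103.91 × 0.081 = $575.42
SDI: $7,719.57 × 0.0158 = $121.97
Social Security tax: $7,719.57 × 0.075 = $578.97
AD&D insurance premium: $278.91
Union dues: $7,719.57 × 0.025 = $192.99
Vision insurance premium: $159.14
(Employer's $230.79 toward vision insurance premium is not withheld from the employee.)
Total deductions = $314.60 + $301.06 + $62.51 + $575.42 + $121.97 + $578.97 + $278.91 + $192.99 + $159.14 = $2,585.57
Net pay = $7,719.57 − $2,585.57 = $5,134.00

$5,134.00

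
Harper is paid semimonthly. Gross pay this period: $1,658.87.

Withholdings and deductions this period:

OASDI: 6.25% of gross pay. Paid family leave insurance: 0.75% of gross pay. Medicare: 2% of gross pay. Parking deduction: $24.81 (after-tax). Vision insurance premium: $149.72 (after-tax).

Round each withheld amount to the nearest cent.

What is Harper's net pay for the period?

OASDI: $1,658.87 × 0.0625 = $103.68
Paid family leave insurance: $1,658.87 × 0.0075 = $12.44
Medicare: $1,658.87 × 0.02 = $33.18
Vision insurance premium: $149.72
Parking deduction: $24.81
Total deductions = $103.68 + $12.44 + $33.18 + $149.72 + $24.81 = $323.83
Net pay = $1,658.87 − $323.83 = $1,335.04

$1,335.04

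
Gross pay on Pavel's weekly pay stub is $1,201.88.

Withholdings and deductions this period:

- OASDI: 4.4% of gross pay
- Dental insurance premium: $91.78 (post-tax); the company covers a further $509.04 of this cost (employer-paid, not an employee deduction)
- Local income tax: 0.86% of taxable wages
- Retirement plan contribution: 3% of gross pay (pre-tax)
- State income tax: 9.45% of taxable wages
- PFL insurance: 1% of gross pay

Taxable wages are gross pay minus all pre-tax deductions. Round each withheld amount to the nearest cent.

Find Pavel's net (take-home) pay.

Retirement plan contribution: $1,201.88 × 0.03 = $36.06
Taxable wages = $1,201.88 − $36.06 = $1,165.82
State income tax: $1,165.82 × 0.0945 = $110.17
Local income tax: $1,165.82 × 0.0086 = $10.03
OASDI: $1,201.88 × 0.044 = $52.88
PFL insurance: $1,201.88 × 0.01 = $12.02
Dental insurance premium: $91.78
(Employer's $509.04 toward dental insurance premium is not withheld from the employee.)
Total deductions = $36.06 + $110.17 + $10.03 + $52.88 + $12.02 + $91.78 = $312.94
Net pay = $1,201.88 − $312.94 = $888.94

$888.94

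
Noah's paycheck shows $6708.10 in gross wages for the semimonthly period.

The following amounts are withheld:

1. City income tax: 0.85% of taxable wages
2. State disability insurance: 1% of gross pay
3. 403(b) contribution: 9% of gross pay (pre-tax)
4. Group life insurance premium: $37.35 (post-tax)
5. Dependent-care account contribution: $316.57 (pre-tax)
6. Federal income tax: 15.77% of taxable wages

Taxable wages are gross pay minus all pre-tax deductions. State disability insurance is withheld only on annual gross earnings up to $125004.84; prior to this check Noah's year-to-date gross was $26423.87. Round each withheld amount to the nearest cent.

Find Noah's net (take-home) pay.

$4721.43

Dependent-care account contribution: $316.57
403(b) contribution: $6708.10 × 0.09 = $603.73
Pre-tax total = $316.57 + $603.73 = $920.30
Taxable wages = $6708.10 − $920.30 = $5787.80
Federal income tax: $5787.80 × 0.1577 = $912.74
City income tax: $5787.80 × 0.0085 = $49.20
State disability insurance: cap not yet reached, full $6708.10 is subject → $6708.10 × 0.01 = $67.08
Group life insurance premium: $37.35
Total deductions = $316.57 + $603.73 + $912.74 + $49.20 + $67.08 + $37.35 = $1986.67
Net pay = $6708.10 − $1986.67 = $4721.43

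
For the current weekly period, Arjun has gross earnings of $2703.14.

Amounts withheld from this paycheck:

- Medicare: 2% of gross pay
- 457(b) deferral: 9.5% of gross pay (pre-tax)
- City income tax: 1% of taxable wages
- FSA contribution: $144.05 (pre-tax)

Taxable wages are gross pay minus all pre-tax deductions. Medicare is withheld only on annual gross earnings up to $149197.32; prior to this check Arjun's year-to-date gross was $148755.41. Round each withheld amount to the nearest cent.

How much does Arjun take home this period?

$2270.43

457(b) deferral: $2703.14 × 0.095 = $256.80
FSA contribution: $144.05
Pre-tax total = $256.80 + $144.05 = $400.85
Taxable wages = $2703.14 − $400.85 = $2302.29
City income tax: $2302.29 × 0.01 = $23.02
Medicare: only $149197.32 − $148755.41 = $441.91 of this check is subject → $441.91 × 0.02 = $8.84
Total deductions = $256.80 + $144.05 + $23.02 + $8.84 = $432.71
Net pay = $2703.14 − $432.71 = $2270.43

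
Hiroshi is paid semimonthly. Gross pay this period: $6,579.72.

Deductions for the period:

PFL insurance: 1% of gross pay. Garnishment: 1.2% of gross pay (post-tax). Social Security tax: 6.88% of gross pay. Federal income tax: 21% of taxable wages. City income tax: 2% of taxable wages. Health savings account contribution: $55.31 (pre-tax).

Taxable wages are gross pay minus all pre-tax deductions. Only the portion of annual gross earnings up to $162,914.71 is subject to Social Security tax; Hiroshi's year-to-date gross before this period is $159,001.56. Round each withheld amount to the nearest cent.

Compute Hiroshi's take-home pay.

$4,609.81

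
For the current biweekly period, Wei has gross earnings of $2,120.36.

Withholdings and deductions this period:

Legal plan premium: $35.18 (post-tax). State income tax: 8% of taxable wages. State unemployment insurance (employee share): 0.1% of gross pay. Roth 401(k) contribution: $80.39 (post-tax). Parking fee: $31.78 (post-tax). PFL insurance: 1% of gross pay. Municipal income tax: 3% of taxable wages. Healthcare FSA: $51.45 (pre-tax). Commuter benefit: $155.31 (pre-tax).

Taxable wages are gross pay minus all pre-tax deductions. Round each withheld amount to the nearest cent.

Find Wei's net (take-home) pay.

$1,532.43

Commuter benefit: $155.31
Healthcare FSA: $51.45
Pre-tax total = $155.31 + $51.45 = $206.76
Taxable wages = $2,120.36 − $206.76 = $1,913.60
Municipal income tax: $1,913.60 × 0.03 = $57.41
State income tax: $1,913.60 × 0.08 = $153.09
State unemployment insurance (employee share): $2,120.36 × 0.001 = $2.12
PFL insurance: $2,120.36 × 0.01 = $21.20
Roth 401(k) contribution: $80.39
Legal plan premium: $35.18
Parking fee: $31.78
Total deductions = $155.31 + $51.45 + $57.41 + $153.09 + $2.12 + $21.20 + $80.39 + $35.18 + $31.78 = $587.93
Net pay = $2,120.36 − $587.93 = $1,532.43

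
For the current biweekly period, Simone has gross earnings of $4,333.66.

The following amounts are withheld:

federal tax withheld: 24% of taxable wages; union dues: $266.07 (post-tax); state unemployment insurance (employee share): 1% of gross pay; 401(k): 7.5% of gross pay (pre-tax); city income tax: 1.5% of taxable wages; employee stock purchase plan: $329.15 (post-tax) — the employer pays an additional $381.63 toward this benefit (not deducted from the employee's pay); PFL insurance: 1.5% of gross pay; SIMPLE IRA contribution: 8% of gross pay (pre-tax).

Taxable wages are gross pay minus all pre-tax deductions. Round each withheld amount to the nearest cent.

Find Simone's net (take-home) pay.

$2,024.59

401(k): $4,333.66 × 0.075 = $325.02
SIMPLE IRA contribution: $4,333.66 × 0.08 = $346.69
Pre-tax total = $325.02 + $346.69 = $671.71
Taxable wages = $4,333.66 − $671.71 = $3,661.95
Federal tax withheld: $3,661.95 × 0.24 = $878.87
City income tax: $3,661.95 × 0.015 = $54.93
PFL insurance: $4,333.66 × 0.015 = $65.00
State unemployment insurance (employee share): $4,333.66 × 0.01 = $43.34
Union dues: $266.07
Employee stock purchase plan: $329.15
(Employer's $381.63 toward employee stock purchase plan is not withheld from the employee.)
Total deductions = $325.02 + $346.69 + $878.87 + $54.93 + $65.00 + $43.34 + $266.07 + $329.15 = $2,309.07
Net pay = $4,333.66 − $2,309.07 = $2,024.59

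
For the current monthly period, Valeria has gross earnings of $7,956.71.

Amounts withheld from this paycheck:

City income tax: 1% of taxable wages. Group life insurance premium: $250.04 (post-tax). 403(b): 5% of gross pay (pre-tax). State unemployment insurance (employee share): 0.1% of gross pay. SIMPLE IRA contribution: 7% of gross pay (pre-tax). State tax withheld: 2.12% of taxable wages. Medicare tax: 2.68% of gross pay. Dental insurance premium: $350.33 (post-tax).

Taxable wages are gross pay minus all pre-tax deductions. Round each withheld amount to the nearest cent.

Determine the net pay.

$5,961.87

SIMPLE IRA contribution: $7,956.71 × 0.07 = $556.97
403(b): $7,956.71 × 0.05 = $397.84
Pre-tax total = $556.97 + $397.84 = $954.81
Taxable wages = $7,956.71 − $954.81 = $7,001.90
City income tax: $7,001.90 × 0.01 = $70.02
State tax withheld: $7,001.90 × 0.0212 = $148.44
State unemployment insurance (employee share): $7,956.71 × 0.001 = $7.96
Medicare tax: $7,956.71 × 0.0268 = $213.24
Group life insurance premium: $250.04
Dental insurance premium: $350.33
Total deductions = $556.97 + $397.84 + $70.02 + $148.44 + $7.96 + $213.24 + $250.04 + $350.33 = $1,994.84
Net pay = $7,956.71 − $1,994.84 = $5,961.87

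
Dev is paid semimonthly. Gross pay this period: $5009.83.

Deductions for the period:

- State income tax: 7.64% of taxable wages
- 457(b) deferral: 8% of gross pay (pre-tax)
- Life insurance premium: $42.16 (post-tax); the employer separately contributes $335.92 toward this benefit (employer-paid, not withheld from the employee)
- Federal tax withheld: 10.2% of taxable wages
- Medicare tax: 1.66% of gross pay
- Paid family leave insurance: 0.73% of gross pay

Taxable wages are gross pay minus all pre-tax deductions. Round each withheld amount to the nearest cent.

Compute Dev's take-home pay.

457(b) deferral: $5009.83 × 0.08 = $400.79
Taxable wages = $5009.83 − $400.79 = $4609.04
State income tax: $4609.04 × 0.0764 = $352.13
Federal tax withheld: $4609.04 × 0.102 = $470.12
Medicare tax: $5009.83 × 0.0166 = $83.16
Paid family leave insurance: $5009.83 × 0.0073 = $36.57
Life insurance premium: $42.16
(Employer's $335.92 toward life insurance premium is not withheld from the employee.)
Total deductions = $400.79 + $352.13 + $470.12 + $83.16 + $36.57 + $42.16 = $1384.93
Net pay = $5009.83 − $1384.93 = $3624.90

$3624.90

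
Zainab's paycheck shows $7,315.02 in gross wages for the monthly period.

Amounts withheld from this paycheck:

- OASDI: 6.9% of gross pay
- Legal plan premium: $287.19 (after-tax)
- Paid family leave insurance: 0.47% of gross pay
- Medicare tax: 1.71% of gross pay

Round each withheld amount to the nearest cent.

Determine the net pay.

$6,363.62

Medicare tax: $7,315.02 × 0.0171 = $125.09
Paid family leave insurance: $7,315.02 × 0.0047 = $34.38
OASDI: $7,315.02 × 0.069 = $504.74
Legal plan premium: $287.19
Total deductions = $125.09 + $34.38 + $504.74 + $287.19 = $951.40
Net pay = $7,315.02 − $951.40 = $6,363.62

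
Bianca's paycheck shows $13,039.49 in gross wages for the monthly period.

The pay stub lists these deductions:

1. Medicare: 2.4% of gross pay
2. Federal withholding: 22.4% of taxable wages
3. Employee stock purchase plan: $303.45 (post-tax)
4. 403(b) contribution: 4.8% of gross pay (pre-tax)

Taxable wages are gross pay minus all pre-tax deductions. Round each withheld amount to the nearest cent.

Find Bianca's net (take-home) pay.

403(b) contribution: $13,039.49 × 0.048 = $625.90
Taxable wages = $13,039.49 − $625.90 = $12,413.59
Federal withholding: $12,413.59 × 0.224 = $2,780.64
Medicare: $13,039.49 × 0.024 = $312.95
Employee stock purchase plan: $303.45
Total deductions = $625.90 + $2,780.64 + $312.95 + $303.45 = $4,022.94
Net pay = $13,039.49 − $4,022.94 = $9,016.55

$9,016.55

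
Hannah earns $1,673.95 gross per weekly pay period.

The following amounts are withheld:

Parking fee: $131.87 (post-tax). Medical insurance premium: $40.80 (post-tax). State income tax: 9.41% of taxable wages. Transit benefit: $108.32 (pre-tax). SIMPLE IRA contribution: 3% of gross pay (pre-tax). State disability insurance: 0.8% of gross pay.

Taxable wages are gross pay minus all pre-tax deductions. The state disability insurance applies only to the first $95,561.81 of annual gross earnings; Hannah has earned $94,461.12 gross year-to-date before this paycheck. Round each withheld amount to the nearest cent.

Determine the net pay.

$1,191.33

Transit benefit: $108.32
SIMPLE IRA contribution: $1,673.95 × 0.03 = $50.22
Pre-tax total = $108.32 + $50.22 = $158.54
Taxable wages = $1,673.95 − $158.54 = $1,515.41
State income tax: $1,515.41 × 0.0941 = $142.60
State disability insurance: only $95,561.81 − $94,461.12 = $1,100.69 of this check is subject → $1,100.69 × 0.008 = $8.81
Parking fee: $131.87
Medical insurance premium: $40.80
Total deductions = $108.32 + $50.22 + $142.60 + $8.81 + $131.87 + $40.80 = $482.62
Net pay = $1,673.95 − $482.62 = $1,191.33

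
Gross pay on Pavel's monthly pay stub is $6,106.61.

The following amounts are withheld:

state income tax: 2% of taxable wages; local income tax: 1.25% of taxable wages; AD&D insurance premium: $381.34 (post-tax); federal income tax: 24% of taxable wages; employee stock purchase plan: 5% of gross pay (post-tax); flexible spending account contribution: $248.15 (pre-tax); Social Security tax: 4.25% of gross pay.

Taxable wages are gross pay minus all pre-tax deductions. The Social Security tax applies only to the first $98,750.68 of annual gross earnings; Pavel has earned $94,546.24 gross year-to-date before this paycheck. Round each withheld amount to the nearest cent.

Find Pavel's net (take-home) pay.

$3,396.67

Flexible spending account contribution: $248.15
Taxable wages = $6,106.61 − $248.15 = $5,858.46
Local income tax: $5,858.46 × 0.0125 = $73.23
State income tax: $5,858.46 × 0.02 = $117.17
Federal income tax: $5,858.46 × 0.24 = $1,406.03
Social Security tax: only $98,750.68 − $94,546.24 = $4,204.44 of this check is subject → $4,204.44 × 0.0425 = $178.69
AD&D insurance premium: $381.34
Employee stock purchase plan: $6,106.61 × 0.05 = $305.33
Total deductions = $248.15 + $73.23 + $117.17 + $1,406.03 + $178.69 + $381.34 + $305.33 = $2,709.94
Net pay = $6,106.61 − $2,709.94 = $3,396.67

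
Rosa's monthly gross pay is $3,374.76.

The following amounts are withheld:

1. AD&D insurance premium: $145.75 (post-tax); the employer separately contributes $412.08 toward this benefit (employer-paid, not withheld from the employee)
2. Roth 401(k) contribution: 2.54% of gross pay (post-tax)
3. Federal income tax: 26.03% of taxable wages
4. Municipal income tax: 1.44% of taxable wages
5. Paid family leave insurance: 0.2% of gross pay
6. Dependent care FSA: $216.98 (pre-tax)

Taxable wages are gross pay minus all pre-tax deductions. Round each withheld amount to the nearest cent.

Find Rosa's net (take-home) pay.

Dependent care FSA: $216.98
Taxable wages = $3,374.76 − $216.98 = $3,157.78
Federal income tax: $3,157.78 × 0.2603 = $821.97
Municipal income tax: $3,157.78 × 0.0144 = $45.47
Paid family leave insurance: $3,374.76 × 0.002 = $6.75
Roth 401(k) contribution: $3,374.76 × 0.0254 = $85.72
AD&D insurance premium: $145.75
(Employer's $412.08 toward AD&D insurance premium is not withheld from the employee.)
Total deductions = $216.98 + $821.97 + $45.47 + $6.75 + $85.72 + $145.75 = $1,322.64
Net pay = $3,374.76 − $1,322.64 = $2,052.12

$2,052.12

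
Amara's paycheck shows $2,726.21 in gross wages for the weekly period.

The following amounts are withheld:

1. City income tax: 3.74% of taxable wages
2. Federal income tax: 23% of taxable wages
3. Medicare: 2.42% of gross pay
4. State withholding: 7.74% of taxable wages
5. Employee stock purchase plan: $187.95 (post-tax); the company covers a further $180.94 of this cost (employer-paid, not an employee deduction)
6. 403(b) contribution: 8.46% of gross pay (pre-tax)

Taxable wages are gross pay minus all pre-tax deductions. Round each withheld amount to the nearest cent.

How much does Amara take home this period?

403(b) contribution: $2,726.21 × 0.0846 = $230.64
Taxable wages = $2,726.21 − $230.64 = $2,495.57
State withholding: $2,495.57 × 0.0774 = $193.16
Federal income tax: $2,495.57 × 0.23 = $573.98
City income tax: $2,495.57 × 0.0374 = $93.33
Medicare: $2,726.21 × 0.0242 = $65.97
Employee stock purchase plan: $187.95
(Employer's $180.94 toward employee stock purchase plan is not withheld from the employee.)
Total deductions = $230.64 + $193.16 + $573.98 + $93.33 + $65.97 + $187.95 = $1,345.03
Net pay = $2,726.21 − $1,345.03 = $1,381.18

$1,381.18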